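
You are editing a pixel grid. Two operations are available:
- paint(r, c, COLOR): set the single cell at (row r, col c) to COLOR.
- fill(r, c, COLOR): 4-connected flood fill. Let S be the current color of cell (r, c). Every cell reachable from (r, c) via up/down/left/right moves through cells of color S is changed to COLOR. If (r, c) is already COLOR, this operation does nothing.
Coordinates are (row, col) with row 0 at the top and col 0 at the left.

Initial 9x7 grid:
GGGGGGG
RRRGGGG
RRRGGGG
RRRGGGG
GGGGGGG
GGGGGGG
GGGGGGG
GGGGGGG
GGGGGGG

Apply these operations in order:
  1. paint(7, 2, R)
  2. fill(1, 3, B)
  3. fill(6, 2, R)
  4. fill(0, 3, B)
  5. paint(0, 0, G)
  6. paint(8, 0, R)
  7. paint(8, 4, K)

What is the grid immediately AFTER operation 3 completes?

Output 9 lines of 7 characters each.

Answer: RRRRRRR
RRRRRRR
RRRRRRR
RRRRRRR
RRRRRRR
RRRRRRR
RRRRRRR
RRRRRRR
RRRRRRR

Derivation:
After op 1 paint(7,2,R):
GGGGGGG
RRRGGGG
RRRGGGG
RRRGGGG
GGGGGGG
GGGGGGG
GGGGGGG
GGRGGGG
GGGGGGG
After op 2 fill(1,3,B) [53 cells changed]:
BBBBBBB
RRRBBBB
RRRBBBB
RRRBBBB
BBBBBBB
BBBBBBB
BBBBBBB
BBRBBBB
BBBBBBB
After op 3 fill(6,2,R) [53 cells changed]:
RRRRRRR
RRRRRRR
RRRRRRR
RRRRRRR
RRRRRRR
RRRRRRR
RRRRRRR
RRRRRRR
RRRRRRR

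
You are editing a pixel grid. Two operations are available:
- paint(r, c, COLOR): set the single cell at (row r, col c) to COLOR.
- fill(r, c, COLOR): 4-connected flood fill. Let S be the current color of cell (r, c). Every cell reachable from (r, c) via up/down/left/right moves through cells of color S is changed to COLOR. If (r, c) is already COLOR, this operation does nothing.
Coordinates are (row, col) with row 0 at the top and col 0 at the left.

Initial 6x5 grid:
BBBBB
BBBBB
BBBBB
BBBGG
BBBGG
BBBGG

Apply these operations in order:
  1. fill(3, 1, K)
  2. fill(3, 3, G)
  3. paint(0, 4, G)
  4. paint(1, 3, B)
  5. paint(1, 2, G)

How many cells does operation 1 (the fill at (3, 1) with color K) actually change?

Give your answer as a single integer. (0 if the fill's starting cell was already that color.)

Answer: 24

Derivation:
After op 1 fill(3,1,K) [24 cells changed]:
KKKKK
KKKKK
KKKKK
KKKGG
KKKGG
KKKGG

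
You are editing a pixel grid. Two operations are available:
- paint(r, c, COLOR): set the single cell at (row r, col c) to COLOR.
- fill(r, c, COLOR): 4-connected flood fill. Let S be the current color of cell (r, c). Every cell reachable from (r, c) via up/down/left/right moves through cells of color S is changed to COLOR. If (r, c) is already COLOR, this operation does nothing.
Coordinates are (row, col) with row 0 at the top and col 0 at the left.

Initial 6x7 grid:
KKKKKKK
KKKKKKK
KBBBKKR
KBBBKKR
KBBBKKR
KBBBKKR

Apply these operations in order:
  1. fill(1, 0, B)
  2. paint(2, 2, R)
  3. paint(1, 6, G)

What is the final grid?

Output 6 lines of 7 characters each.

Answer: BBBBBBB
BBBBBBG
BBRBBBR
BBBBBBR
BBBBBBR
BBBBBBR

Derivation:
After op 1 fill(1,0,B) [26 cells changed]:
BBBBBBB
BBBBBBB
BBBBBBR
BBBBBBR
BBBBBBR
BBBBBBR
After op 2 paint(2,2,R):
BBBBBBB
BBBBBBB
BBRBBBR
BBBBBBR
BBBBBBR
BBBBBBR
After op 3 paint(1,6,G):
BBBBBBB
BBBBBBG
BBRBBBR
BBBBBBR
BBBBBBR
BBBBBBR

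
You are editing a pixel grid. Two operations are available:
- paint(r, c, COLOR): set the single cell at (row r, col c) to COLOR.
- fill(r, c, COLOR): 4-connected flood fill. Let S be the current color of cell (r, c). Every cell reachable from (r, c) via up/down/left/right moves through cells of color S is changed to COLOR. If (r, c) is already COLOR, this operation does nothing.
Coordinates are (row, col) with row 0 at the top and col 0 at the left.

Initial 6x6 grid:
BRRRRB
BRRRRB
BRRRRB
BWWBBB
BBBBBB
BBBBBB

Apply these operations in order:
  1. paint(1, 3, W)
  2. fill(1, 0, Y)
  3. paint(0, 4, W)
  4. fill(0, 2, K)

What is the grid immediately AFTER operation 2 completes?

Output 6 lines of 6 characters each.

After op 1 paint(1,3,W):
BRRRRB
BRRWRB
BRRRRB
BWWBBB
BBBBBB
BBBBBB
After op 2 fill(1,0,Y) [22 cells changed]:
YRRRRY
YRRWRY
YRRRRY
YWWYYY
YYYYYY
YYYYYY

Answer: YRRRRY
YRRWRY
YRRRRY
YWWYYY
YYYYYY
YYYYYY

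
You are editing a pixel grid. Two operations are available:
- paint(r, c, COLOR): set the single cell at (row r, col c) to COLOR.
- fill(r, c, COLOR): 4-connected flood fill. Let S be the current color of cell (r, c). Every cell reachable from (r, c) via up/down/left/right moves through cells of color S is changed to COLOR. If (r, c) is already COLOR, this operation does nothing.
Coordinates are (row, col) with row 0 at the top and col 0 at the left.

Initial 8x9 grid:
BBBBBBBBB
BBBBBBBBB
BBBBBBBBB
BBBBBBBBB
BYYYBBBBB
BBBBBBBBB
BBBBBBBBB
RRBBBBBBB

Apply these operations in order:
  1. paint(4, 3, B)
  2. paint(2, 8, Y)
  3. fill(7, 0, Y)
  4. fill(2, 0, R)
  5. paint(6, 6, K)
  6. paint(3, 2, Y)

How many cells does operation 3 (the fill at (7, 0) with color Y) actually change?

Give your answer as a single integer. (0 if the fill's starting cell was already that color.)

After op 1 paint(4,3,B):
BBBBBBBBB
BBBBBBBBB
BBBBBBBBB
BBBBBBBBB
BYYBBBBBB
BBBBBBBBB
BBBBBBBBB
RRBBBBBBB
After op 2 paint(2,8,Y):
BBBBBBBBB
BBBBBBBBB
BBBBBBBBY
BBBBBBBBB
BYYBBBBBB
BBBBBBBBB
BBBBBBBBB
RRBBBBBBB
After op 3 fill(7,0,Y) [2 cells changed]:
BBBBBBBBB
BBBBBBBBB
BBBBBBBBY
BBBBBBBBB
BYYBBBBBB
BBBBBBBBB
BBBBBBBBB
YYBBBBBBB

Answer: 2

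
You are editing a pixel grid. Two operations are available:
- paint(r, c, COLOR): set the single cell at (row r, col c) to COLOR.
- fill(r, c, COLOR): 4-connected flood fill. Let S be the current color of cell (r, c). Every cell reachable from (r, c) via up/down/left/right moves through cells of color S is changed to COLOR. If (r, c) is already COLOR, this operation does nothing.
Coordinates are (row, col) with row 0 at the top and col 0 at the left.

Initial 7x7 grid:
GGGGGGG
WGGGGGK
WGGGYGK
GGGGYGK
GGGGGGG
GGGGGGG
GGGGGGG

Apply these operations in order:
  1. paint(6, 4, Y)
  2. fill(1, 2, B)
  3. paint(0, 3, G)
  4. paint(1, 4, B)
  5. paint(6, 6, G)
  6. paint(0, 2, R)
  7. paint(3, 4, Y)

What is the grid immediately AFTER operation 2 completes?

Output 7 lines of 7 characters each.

Answer: BBBBBBB
WBBBBBK
WBBBYBK
BBBBYBK
BBBBBBB
BBBBBBB
BBBBYBB

Derivation:
After op 1 paint(6,4,Y):
GGGGGGG
WGGGGGK
WGGGYGK
GGGGYGK
GGGGGGG
GGGGGGG
GGGGYGG
After op 2 fill(1,2,B) [41 cells changed]:
BBBBBBB
WBBBBBK
WBBBYBK
BBBBYBK
BBBBBBB
BBBBBBB
BBBBYBB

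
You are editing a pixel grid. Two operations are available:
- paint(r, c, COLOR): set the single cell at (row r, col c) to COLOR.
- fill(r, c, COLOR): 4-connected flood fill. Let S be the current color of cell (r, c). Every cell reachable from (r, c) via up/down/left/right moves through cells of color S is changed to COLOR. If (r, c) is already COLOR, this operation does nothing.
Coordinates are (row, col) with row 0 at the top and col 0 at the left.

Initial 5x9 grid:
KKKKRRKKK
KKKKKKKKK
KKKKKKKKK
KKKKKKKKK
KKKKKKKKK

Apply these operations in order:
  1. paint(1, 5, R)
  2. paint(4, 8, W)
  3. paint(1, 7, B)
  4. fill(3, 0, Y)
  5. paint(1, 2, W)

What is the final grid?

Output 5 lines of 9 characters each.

Answer: YYYYRRYYY
YYWYYRYBY
YYYYYYYYY
YYYYYYYYY
YYYYYYYYW

Derivation:
After op 1 paint(1,5,R):
KKKKRRKKK
KKKKKRKKK
KKKKKKKKK
KKKKKKKKK
KKKKKKKKK
After op 2 paint(4,8,W):
KKKKRRKKK
KKKKKRKKK
KKKKKKKKK
KKKKKKKKK
KKKKKKKKW
After op 3 paint(1,7,B):
KKKKRRKKK
KKKKKRKBK
KKKKKKKKK
KKKKKKKKK
KKKKKKKKW
After op 4 fill(3,0,Y) [40 cells changed]:
YYYYRRYYY
YYYYYRYBY
YYYYYYYYY
YYYYYYYYY
YYYYYYYYW
After op 5 paint(1,2,W):
YYYYRRYYY
YYWYYRYBY
YYYYYYYYY
YYYYYYYYY
YYYYYYYYW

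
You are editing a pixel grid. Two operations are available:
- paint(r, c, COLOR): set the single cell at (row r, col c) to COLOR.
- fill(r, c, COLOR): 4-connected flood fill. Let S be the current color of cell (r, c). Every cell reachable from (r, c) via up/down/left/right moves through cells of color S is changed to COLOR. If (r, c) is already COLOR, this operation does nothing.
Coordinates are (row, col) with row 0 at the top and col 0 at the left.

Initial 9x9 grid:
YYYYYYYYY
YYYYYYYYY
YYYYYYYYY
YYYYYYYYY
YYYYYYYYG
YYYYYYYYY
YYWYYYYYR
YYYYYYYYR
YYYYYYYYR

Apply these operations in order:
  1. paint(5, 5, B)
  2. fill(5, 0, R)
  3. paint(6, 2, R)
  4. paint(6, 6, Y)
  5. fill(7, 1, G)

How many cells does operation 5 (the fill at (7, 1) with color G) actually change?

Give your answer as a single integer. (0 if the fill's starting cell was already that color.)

Answer: 78

Derivation:
After op 1 paint(5,5,B):
YYYYYYYYY
YYYYYYYYY
YYYYYYYYY
YYYYYYYYY
YYYYYYYYG
YYYYYBYYY
YYWYYYYYR
YYYYYYYYR
YYYYYYYYR
After op 2 fill(5,0,R) [75 cells changed]:
RRRRRRRRR
RRRRRRRRR
RRRRRRRRR
RRRRRRRRR
RRRRRRRRG
RRRRRBRRR
RRWRRRRRR
RRRRRRRRR
RRRRRRRRR
After op 3 paint(6,2,R):
RRRRRRRRR
RRRRRRRRR
RRRRRRRRR
RRRRRRRRR
RRRRRRRRG
RRRRRBRRR
RRRRRRRRR
RRRRRRRRR
RRRRRRRRR
After op 4 paint(6,6,Y):
RRRRRRRRR
RRRRRRRRR
RRRRRRRRR
RRRRRRRRR
RRRRRRRRG
RRRRRBRRR
RRRRRRYRR
RRRRRRRRR
RRRRRRRRR
After op 5 fill(7,1,G) [78 cells changed]:
GGGGGGGGG
GGGGGGGGG
GGGGGGGGG
GGGGGGGGG
GGGGGGGGG
GGGGGBGGG
GGGGGGYGG
GGGGGGGGG
GGGGGGGGG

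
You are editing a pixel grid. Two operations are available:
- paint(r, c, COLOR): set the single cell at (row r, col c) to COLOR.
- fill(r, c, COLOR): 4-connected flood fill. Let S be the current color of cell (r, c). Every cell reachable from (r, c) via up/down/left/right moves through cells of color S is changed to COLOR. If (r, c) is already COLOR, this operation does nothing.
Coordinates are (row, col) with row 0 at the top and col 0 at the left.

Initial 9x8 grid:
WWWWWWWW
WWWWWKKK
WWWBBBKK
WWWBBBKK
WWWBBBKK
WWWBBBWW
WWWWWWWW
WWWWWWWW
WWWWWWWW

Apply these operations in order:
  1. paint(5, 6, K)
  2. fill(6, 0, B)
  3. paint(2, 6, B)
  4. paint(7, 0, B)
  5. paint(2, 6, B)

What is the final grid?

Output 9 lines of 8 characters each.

Answer: BBBBBBBB
BBBBBKKK
BBBBBBBK
BBBBBBKK
BBBBBBKK
BBBBBBKB
BBBBBBBB
BBBBBBBB
BBBBBBBB

Derivation:
After op 1 paint(5,6,K):
WWWWWWWW
WWWWWKKK
WWWBBBKK
WWWBBBKK
WWWBBBKK
WWWBBBKW
WWWWWWWW
WWWWWWWW
WWWWWWWW
After op 2 fill(6,0,B) [50 cells changed]:
BBBBBBBB
BBBBBKKK
BBBBBBKK
BBBBBBKK
BBBBBBKK
BBBBBBKB
BBBBBBBB
BBBBBBBB
BBBBBBBB
After op 3 paint(2,6,B):
BBBBBBBB
BBBBBKKK
BBBBBBBK
BBBBBBKK
BBBBBBKK
BBBBBBKB
BBBBBBBB
BBBBBBBB
BBBBBBBB
After op 4 paint(7,0,B):
BBBBBBBB
BBBBBKKK
BBBBBBBK
BBBBBBKK
BBBBBBKK
BBBBBBKB
BBBBBBBB
BBBBBBBB
BBBBBBBB
After op 5 paint(2,6,B):
BBBBBBBB
BBBBBKKK
BBBBBBBK
BBBBBBKK
BBBBBBKK
BBBBBBKB
BBBBBBBB
BBBBBBBB
BBBBBBBB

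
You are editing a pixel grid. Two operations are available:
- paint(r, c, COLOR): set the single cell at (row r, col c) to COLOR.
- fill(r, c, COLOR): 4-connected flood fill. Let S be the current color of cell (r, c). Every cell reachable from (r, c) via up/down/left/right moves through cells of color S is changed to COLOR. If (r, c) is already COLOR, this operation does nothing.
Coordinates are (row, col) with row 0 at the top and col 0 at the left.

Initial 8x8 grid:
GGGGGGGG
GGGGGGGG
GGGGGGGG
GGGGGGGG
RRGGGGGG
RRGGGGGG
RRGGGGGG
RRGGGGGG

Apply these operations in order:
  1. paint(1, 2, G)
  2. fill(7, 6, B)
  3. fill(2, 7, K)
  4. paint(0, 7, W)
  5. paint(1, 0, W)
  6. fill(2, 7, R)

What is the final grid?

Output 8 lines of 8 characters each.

Answer: RRRRRRRW
WRRRRRRR
RRRRRRRR
RRRRRRRR
RRRRRRRR
RRRRRRRR
RRRRRRRR
RRRRRRRR

Derivation:
After op 1 paint(1,2,G):
GGGGGGGG
GGGGGGGG
GGGGGGGG
GGGGGGGG
RRGGGGGG
RRGGGGGG
RRGGGGGG
RRGGGGGG
After op 2 fill(7,6,B) [56 cells changed]:
BBBBBBBB
BBBBBBBB
BBBBBBBB
BBBBBBBB
RRBBBBBB
RRBBBBBB
RRBBBBBB
RRBBBBBB
After op 3 fill(2,7,K) [56 cells changed]:
KKKKKKKK
KKKKKKKK
KKKKKKKK
KKKKKKKK
RRKKKKKK
RRKKKKKK
RRKKKKKK
RRKKKKKK
After op 4 paint(0,7,W):
KKKKKKKW
KKKKKKKK
KKKKKKKK
KKKKKKKK
RRKKKKKK
RRKKKKKK
RRKKKKKK
RRKKKKKK
After op 5 paint(1,0,W):
KKKKKKKW
WKKKKKKK
KKKKKKKK
KKKKKKKK
RRKKKKKK
RRKKKKKK
RRKKKKKK
RRKKKKKK
After op 6 fill(2,7,R) [54 cells changed]:
RRRRRRRW
WRRRRRRR
RRRRRRRR
RRRRRRRR
RRRRRRRR
RRRRRRRR
RRRRRRRR
RRRRRRRR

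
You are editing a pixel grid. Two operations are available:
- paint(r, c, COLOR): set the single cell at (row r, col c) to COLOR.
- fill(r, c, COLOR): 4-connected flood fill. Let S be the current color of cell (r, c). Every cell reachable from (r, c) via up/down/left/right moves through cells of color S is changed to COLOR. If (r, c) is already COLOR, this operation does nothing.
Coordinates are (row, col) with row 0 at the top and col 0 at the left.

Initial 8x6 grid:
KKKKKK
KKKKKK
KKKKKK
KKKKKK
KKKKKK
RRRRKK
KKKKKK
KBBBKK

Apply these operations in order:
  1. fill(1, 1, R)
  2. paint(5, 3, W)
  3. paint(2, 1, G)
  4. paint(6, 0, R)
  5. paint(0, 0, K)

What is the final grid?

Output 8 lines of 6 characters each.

Answer: KRRRRR
RRRRRR
RGRRRR
RRRRRR
RRRRRR
RRRWRR
RRRRRR
RBBBRR

Derivation:
After op 1 fill(1,1,R) [41 cells changed]:
RRRRRR
RRRRRR
RRRRRR
RRRRRR
RRRRRR
RRRRRR
RRRRRR
RBBBRR
After op 2 paint(5,3,W):
RRRRRR
RRRRRR
RRRRRR
RRRRRR
RRRRRR
RRRWRR
RRRRRR
RBBBRR
After op 3 paint(2,1,G):
RRRRRR
RRRRRR
RGRRRR
RRRRRR
RRRRRR
RRRWRR
RRRRRR
RBBBRR
After op 4 paint(6,0,R):
RRRRRR
RRRRRR
RGRRRR
RRRRRR
RRRRRR
RRRWRR
RRRRRR
RBBBRR
After op 5 paint(0,0,K):
KRRRRR
RRRRRR
RGRRRR
RRRRRR
RRRRRR
RRRWRR
RRRRRR
RBBBRR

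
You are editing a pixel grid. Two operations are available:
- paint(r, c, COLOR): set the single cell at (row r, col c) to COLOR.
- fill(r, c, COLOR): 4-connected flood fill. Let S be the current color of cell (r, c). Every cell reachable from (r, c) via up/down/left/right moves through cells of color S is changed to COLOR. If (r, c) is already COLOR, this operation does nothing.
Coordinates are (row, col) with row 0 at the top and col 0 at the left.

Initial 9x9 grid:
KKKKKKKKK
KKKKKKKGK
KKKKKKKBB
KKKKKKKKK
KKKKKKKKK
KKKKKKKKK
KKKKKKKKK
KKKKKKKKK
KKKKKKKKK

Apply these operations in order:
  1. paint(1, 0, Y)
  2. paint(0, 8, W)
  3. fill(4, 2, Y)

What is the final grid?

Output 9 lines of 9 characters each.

Answer: YYYYYYYYW
YYYYYYYGK
YYYYYYYBB
YYYYYYYYY
YYYYYYYYY
YYYYYYYYY
YYYYYYYYY
YYYYYYYYY
YYYYYYYYY

Derivation:
After op 1 paint(1,0,Y):
KKKKKKKKK
YKKKKKKGK
KKKKKKKBB
KKKKKKKKK
KKKKKKKKK
KKKKKKKKK
KKKKKKKKK
KKKKKKKKK
KKKKKKKKK
After op 2 paint(0,8,W):
KKKKKKKKW
YKKKKKKGK
KKKKKKKBB
KKKKKKKKK
KKKKKKKKK
KKKKKKKKK
KKKKKKKKK
KKKKKKKKK
KKKKKKKKK
After op 3 fill(4,2,Y) [75 cells changed]:
YYYYYYYYW
YYYYYYYGK
YYYYYYYBB
YYYYYYYYY
YYYYYYYYY
YYYYYYYYY
YYYYYYYYY
YYYYYYYYY
YYYYYYYYY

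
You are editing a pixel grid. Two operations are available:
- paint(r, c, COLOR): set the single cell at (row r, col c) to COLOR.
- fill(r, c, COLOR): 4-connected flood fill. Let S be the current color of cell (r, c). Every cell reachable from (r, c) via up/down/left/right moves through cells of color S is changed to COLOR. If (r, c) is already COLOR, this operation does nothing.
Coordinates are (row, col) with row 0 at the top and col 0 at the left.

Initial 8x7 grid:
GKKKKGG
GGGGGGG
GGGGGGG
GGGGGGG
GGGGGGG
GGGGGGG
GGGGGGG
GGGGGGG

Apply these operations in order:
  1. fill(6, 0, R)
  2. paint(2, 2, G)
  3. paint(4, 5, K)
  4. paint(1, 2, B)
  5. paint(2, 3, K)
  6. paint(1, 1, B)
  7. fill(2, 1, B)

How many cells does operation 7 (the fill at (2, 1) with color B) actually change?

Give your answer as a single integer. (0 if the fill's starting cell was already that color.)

Answer: 47

Derivation:
After op 1 fill(6,0,R) [52 cells changed]:
RKKKKRR
RRRRRRR
RRRRRRR
RRRRRRR
RRRRRRR
RRRRRRR
RRRRRRR
RRRRRRR
After op 2 paint(2,2,G):
RKKKKRR
RRRRRRR
RRGRRRR
RRRRRRR
RRRRRRR
RRRRRRR
RRRRRRR
RRRRRRR
After op 3 paint(4,5,K):
RKKKKRR
RRRRRRR
RRGRRRR
RRRRRRR
RRRRRKR
RRRRRRR
RRRRRRR
RRRRRRR
After op 4 paint(1,2,B):
RKKKKRR
RRBRRRR
RRGRRRR
RRRRRRR
RRRRRKR
RRRRRRR
RRRRRRR
RRRRRRR
After op 5 paint(2,3,K):
RKKKKRR
RRBRRRR
RRGKRRR
RRRRRRR
RRRRRKR
RRRRRRR
RRRRRRR
RRRRRRR
After op 6 paint(1,1,B):
RKKKKRR
RBBRRRR
RRGKRRR
RRRRRRR
RRRRRKR
RRRRRRR
RRRRRRR
RRRRRRR
After op 7 fill(2,1,B) [47 cells changed]:
BKKKKBB
BBBBBBB
BBGKBBB
BBBBBBB
BBBBBKB
BBBBBBB
BBBBBBB
BBBBBBB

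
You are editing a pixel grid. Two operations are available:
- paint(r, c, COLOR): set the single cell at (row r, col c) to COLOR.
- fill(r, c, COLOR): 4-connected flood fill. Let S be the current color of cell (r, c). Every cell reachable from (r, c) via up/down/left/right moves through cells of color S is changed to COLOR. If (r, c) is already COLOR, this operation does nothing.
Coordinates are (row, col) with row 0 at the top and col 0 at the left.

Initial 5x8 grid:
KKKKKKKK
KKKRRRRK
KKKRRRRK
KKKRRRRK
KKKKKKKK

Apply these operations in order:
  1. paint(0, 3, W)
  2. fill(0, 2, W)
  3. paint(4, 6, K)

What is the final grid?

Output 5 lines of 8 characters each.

Answer: WWWWWWWW
WWWRRRRW
WWWRRRRW
WWWRRRRW
WWWWWWKW

Derivation:
After op 1 paint(0,3,W):
KKKWKKKK
KKKRRRRK
KKKRRRRK
KKKRRRRK
KKKKKKKK
After op 2 fill(0,2,W) [27 cells changed]:
WWWWWWWW
WWWRRRRW
WWWRRRRW
WWWRRRRW
WWWWWWWW
After op 3 paint(4,6,K):
WWWWWWWW
WWWRRRRW
WWWRRRRW
WWWRRRRW
WWWWWWKW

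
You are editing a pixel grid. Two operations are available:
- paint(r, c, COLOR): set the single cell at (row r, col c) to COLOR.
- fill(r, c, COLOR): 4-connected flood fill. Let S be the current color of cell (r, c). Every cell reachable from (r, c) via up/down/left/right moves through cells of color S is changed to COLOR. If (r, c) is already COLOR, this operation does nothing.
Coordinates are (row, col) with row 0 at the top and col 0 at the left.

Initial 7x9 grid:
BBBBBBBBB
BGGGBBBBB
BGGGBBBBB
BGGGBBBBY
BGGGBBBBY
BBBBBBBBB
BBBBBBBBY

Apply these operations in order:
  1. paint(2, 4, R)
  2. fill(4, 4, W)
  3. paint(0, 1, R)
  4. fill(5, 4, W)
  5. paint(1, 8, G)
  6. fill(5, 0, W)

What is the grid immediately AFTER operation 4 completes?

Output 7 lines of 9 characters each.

After op 1 paint(2,4,R):
BBBBBBBBB
BGGGBBBBB
BGGGRBBBB
BGGGBBBBY
BGGGBBBBY
BBBBBBBBB
BBBBBBBBY
After op 2 fill(4,4,W) [47 cells changed]:
WWWWWWWWW
WGGGWWWWW
WGGGRWWWW
WGGGWWWWY
WGGGWWWWY
WWWWWWWWW
WWWWWWWWY
After op 3 paint(0,1,R):
WRWWWWWWW
WGGGWWWWW
WGGGRWWWW
WGGGWWWWY
WGGGWWWWY
WWWWWWWWW
WWWWWWWWY
After op 4 fill(5,4,W) [0 cells changed]:
WRWWWWWWW
WGGGWWWWW
WGGGRWWWW
WGGGWWWWY
WGGGWWWWY
WWWWWWWWW
WWWWWWWWY

Answer: WRWWWWWWW
WGGGWWWWW
WGGGRWWWW
WGGGWWWWY
WGGGWWWWY
WWWWWWWWW
WWWWWWWWY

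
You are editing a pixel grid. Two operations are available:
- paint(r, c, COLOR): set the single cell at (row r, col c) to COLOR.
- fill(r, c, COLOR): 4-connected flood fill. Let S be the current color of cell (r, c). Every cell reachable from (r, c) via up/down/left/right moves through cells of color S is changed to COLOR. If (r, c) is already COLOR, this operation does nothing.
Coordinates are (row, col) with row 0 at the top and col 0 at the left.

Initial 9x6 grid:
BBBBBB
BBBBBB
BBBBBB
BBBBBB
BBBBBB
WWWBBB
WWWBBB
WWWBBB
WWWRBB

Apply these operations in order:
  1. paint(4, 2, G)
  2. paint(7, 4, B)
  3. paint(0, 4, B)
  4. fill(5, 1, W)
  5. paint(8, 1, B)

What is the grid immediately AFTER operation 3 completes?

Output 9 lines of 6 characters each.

After op 1 paint(4,2,G):
BBBBBB
BBBBBB
BBBBBB
BBBBBB
BBGBBB
WWWBBB
WWWBBB
WWWBBB
WWWRBB
After op 2 paint(7,4,B):
BBBBBB
BBBBBB
BBBBBB
BBBBBB
BBGBBB
WWWBBB
WWWBBB
WWWBBB
WWWRBB
After op 3 paint(0,4,B):
BBBBBB
BBBBBB
BBBBBB
BBBBBB
BBGBBB
WWWBBB
WWWBBB
WWWBBB
WWWRBB

Answer: BBBBBB
BBBBBB
BBBBBB
BBBBBB
BBGBBB
WWWBBB
WWWBBB
WWWBBB
WWWRBB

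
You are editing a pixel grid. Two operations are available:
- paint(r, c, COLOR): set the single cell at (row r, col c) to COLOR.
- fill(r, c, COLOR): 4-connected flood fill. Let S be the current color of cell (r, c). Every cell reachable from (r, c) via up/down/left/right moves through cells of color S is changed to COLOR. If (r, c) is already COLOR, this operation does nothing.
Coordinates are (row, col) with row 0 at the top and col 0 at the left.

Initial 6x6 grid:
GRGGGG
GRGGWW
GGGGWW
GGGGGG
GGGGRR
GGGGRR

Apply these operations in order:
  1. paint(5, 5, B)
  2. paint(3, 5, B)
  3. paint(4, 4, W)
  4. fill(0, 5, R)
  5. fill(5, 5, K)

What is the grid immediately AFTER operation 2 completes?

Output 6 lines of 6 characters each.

Answer: GRGGGG
GRGGWW
GGGGWW
GGGGGB
GGGGRR
GGGGRB

Derivation:
After op 1 paint(5,5,B):
GRGGGG
GRGGWW
GGGGWW
GGGGGG
GGGGRR
GGGGRB
After op 2 paint(3,5,B):
GRGGGG
GRGGWW
GGGGWW
GGGGGB
GGGGRR
GGGGRB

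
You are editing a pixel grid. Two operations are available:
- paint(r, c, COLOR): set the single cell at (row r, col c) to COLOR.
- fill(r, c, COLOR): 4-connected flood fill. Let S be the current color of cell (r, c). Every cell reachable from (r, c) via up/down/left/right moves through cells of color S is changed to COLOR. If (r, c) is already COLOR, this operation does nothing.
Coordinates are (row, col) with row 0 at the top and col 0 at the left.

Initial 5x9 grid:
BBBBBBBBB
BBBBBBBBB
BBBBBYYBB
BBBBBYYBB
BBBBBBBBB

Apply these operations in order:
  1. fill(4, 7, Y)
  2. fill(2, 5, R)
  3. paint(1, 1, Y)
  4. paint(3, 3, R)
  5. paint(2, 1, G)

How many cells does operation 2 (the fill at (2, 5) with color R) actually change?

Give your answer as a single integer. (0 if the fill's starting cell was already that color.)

After op 1 fill(4,7,Y) [41 cells changed]:
YYYYYYYYY
YYYYYYYYY
YYYYYYYYY
YYYYYYYYY
YYYYYYYYY
After op 2 fill(2,5,R) [45 cells changed]:
RRRRRRRRR
RRRRRRRRR
RRRRRRRRR
RRRRRRRRR
RRRRRRRRR

Answer: 45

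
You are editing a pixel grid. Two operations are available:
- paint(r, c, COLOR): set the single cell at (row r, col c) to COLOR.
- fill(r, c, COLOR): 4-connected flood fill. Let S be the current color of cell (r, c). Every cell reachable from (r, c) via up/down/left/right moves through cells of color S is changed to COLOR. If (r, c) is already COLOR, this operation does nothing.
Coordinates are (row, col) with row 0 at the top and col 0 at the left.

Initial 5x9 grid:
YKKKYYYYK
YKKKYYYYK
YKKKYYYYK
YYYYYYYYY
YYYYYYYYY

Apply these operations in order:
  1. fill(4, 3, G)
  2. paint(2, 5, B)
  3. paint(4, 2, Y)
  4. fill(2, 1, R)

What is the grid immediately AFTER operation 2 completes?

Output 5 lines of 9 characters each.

After op 1 fill(4,3,G) [33 cells changed]:
GKKKGGGGK
GKKKGGGGK
GKKKGGGGK
GGGGGGGGG
GGGGGGGGG
After op 2 paint(2,5,B):
GKKKGGGGK
GKKKGGGGK
GKKKGBGGK
GGGGGGGGG
GGGGGGGGG

Answer: GKKKGGGGK
GKKKGGGGK
GKKKGBGGK
GGGGGGGGG
GGGGGGGGG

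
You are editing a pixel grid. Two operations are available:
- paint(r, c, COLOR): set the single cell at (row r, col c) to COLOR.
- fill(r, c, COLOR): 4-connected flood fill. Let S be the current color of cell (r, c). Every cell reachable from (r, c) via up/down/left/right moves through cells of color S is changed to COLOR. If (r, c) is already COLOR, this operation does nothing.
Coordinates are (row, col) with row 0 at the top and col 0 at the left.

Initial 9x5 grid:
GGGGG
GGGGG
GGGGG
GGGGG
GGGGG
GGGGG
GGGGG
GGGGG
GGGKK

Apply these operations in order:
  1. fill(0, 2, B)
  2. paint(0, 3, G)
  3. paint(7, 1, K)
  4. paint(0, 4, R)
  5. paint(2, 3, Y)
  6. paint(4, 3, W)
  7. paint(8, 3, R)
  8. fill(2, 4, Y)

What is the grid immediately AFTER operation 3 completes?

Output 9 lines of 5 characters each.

Answer: BBBGB
BBBBB
BBBBB
BBBBB
BBBBB
BBBBB
BBBBB
BKBBB
BBBKK

Derivation:
After op 1 fill(0,2,B) [43 cells changed]:
BBBBB
BBBBB
BBBBB
BBBBB
BBBBB
BBBBB
BBBBB
BBBBB
BBBKK
After op 2 paint(0,3,G):
BBBGB
BBBBB
BBBBB
BBBBB
BBBBB
BBBBB
BBBBB
BBBBB
BBBKK
After op 3 paint(7,1,K):
BBBGB
BBBBB
BBBBB
BBBBB
BBBBB
BBBBB
BBBBB
BKBBB
BBBKK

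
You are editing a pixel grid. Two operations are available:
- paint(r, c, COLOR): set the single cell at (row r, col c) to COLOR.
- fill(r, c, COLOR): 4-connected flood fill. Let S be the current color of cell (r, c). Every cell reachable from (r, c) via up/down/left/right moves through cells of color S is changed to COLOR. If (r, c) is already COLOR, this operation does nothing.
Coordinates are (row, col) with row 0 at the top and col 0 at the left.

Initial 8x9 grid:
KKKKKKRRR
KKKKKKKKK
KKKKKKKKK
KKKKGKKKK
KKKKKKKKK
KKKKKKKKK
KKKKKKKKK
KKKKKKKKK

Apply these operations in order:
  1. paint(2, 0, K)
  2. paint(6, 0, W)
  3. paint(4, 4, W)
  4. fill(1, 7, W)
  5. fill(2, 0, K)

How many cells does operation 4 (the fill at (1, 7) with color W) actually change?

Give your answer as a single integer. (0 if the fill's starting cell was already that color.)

After op 1 paint(2,0,K):
KKKKKKRRR
KKKKKKKKK
KKKKKKKKK
KKKKGKKKK
KKKKKKKKK
KKKKKKKKK
KKKKKKKKK
KKKKKKKKK
After op 2 paint(6,0,W):
KKKKKKRRR
KKKKKKKKK
KKKKKKKKK
KKKKGKKKK
KKKKKKKKK
KKKKKKKKK
WKKKKKKKK
KKKKKKKKK
After op 3 paint(4,4,W):
KKKKKKRRR
KKKKKKKKK
KKKKKKKKK
KKKKGKKKK
KKKKWKKKK
KKKKKKKKK
WKKKKKKKK
KKKKKKKKK
After op 4 fill(1,7,W) [66 cells changed]:
WWWWWWRRR
WWWWWWWWW
WWWWWWWWW
WWWWGWWWW
WWWWWWWWW
WWWWWWWWW
WWWWWWWWW
WWWWWWWWW

Answer: 66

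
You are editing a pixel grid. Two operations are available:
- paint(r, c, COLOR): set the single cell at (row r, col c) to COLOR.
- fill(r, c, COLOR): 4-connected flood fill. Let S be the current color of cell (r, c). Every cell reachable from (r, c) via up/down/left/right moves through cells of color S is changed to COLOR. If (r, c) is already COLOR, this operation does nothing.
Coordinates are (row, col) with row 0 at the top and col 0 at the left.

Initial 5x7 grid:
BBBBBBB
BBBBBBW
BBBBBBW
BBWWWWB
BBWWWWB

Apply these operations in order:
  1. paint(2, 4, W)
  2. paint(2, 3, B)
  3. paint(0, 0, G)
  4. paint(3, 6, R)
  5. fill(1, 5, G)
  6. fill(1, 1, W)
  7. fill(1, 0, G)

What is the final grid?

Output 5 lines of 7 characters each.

Answer: GGGGGGG
GGGGGGG
GGGGGGG
GGGGGGR
GGGGGGB

Derivation:
After op 1 paint(2,4,W):
BBBBBBB
BBBBBBW
BBBBWBW
BBWWWWB
BBWWWWB
After op 2 paint(2,3,B):
BBBBBBB
BBBBBBW
BBBBWBW
BBWWWWB
BBWWWWB
After op 3 paint(0,0,G):
GBBBBBB
BBBBBBW
BBBBWBW
BBWWWWB
BBWWWWB
After op 4 paint(3,6,R):
GBBBBBB
BBBBBBW
BBBBWBW
BBWWWWR
BBWWWWB
After op 5 fill(1,5,G) [21 cells changed]:
GGGGGGG
GGGGGGW
GGGGWGW
GGWWWWR
GGWWWWB
After op 6 fill(1,1,W) [22 cells changed]:
WWWWWWW
WWWWWWW
WWWWWWW
WWWWWWR
WWWWWWB
After op 7 fill(1,0,G) [33 cells changed]:
GGGGGGG
GGGGGGG
GGGGGGG
GGGGGGR
GGGGGGB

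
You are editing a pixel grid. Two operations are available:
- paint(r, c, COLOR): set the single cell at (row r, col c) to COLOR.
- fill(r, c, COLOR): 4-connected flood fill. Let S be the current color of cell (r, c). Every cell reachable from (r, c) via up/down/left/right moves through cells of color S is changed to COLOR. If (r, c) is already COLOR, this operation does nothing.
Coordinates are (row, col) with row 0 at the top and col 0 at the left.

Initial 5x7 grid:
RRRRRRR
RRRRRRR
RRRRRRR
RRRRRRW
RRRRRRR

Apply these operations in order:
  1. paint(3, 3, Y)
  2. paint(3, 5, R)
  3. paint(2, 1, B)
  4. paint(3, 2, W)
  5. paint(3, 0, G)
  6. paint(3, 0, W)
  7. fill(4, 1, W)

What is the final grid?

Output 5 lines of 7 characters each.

Answer: WWWWWWW
WWWWWWW
WBWWWWW
WWWYWWW
WWWWWWW

Derivation:
After op 1 paint(3,3,Y):
RRRRRRR
RRRRRRR
RRRRRRR
RRRYRRW
RRRRRRR
After op 2 paint(3,5,R):
RRRRRRR
RRRRRRR
RRRRRRR
RRRYRRW
RRRRRRR
After op 3 paint(2,1,B):
RRRRRRR
RRRRRRR
RBRRRRR
RRRYRRW
RRRRRRR
After op 4 paint(3,2,W):
RRRRRRR
RRRRRRR
RBRRRRR
RRWYRRW
RRRRRRR
After op 5 paint(3,0,G):
RRRRRRR
RRRRRRR
RBRRRRR
GRWYRRW
RRRRRRR
After op 6 paint(3,0,W):
RRRRRRR
RRRRRRR
RBRRRRR
WRWYRRW
RRRRRRR
After op 7 fill(4,1,W) [30 cells changed]:
WWWWWWW
WWWWWWW
WBWWWWW
WWWYWWW
WWWWWWW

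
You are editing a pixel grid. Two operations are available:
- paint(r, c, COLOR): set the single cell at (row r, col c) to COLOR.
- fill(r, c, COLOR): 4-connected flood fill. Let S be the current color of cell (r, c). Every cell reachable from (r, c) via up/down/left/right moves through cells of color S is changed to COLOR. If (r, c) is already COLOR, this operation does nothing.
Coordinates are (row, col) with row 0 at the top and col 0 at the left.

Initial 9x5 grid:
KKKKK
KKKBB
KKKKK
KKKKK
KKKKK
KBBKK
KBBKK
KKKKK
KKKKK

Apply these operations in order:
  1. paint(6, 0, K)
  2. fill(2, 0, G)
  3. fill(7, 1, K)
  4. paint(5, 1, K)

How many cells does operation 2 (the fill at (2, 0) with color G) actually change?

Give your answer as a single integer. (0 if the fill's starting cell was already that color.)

Answer: 39

Derivation:
After op 1 paint(6,0,K):
KKKKK
KKKBB
KKKKK
KKKKK
KKKKK
KBBKK
KBBKK
KKKKK
KKKKK
After op 2 fill(2,0,G) [39 cells changed]:
GGGGG
GGGBB
GGGGG
GGGGG
GGGGG
GBBGG
GBBGG
GGGGG
GGGGG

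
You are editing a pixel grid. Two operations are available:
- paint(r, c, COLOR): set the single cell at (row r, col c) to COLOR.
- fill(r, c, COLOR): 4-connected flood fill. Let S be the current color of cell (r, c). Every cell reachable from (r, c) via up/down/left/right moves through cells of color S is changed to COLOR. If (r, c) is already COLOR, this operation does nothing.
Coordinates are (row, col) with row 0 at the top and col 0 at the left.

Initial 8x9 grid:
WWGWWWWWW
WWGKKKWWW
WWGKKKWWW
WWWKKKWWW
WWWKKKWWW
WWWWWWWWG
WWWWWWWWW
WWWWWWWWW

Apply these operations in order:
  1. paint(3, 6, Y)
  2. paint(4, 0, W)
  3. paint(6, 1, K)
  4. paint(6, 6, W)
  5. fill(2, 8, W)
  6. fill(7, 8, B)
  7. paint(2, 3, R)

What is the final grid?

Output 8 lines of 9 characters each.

Answer: BBGBBBBBB
BBGKKKBBB
BBGRKKBBB
BBBKKKYBB
BBBKKKBBB
BBBBBBBBG
BKBBBBBBB
BBBBBBBBB

Derivation:
After op 1 paint(3,6,Y):
WWGWWWWWW
WWGKKKWWW
WWGKKKWWW
WWWKKKYWW
WWWKKKWWW
WWWWWWWWG
WWWWWWWWW
WWWWWWWWW
After op 2 paint(4,0,W):
WWGWWWWWW
WWGKKKWWW
WWGKKKWWW
WWWKKKYWW
WWWKKKWWW
WWWWWWWWG
WWWWWWWWW
WWWWWWWWW
After op 3 paint(6,1,K):
WWGWWWWWW
WWGKKKWWW
WWGKKKWWW
WWWKKKYWW
WWWKKKWWW
WWWWWWWWG
WKWWWWWWW
WWWWWWWWW
After op 4 paint(6,6,W):
WWGWWWWWW
WWGKKKWWW
WWGKKKWWW
WWWKKKYWW
WWWKKKWWW
WWWWWWWWG
WKWWWWWWW
WWWWWWWWW
After op 5 fill(2,8,W) [0 cells changed]:
WWGWWWWWW
WWGKKKWWW
WWGKKKWWW
WWWKKKYWW
WWWKKKWWW
WWWWWWWWG
WKWWWWWWW
WWWWWWWWW
After op 6 fill(7,8,B) [54 cells changed]:
BBGBBBBBB
BBGKKKBBB
BBGKKKBBB
BBBKKKYBB
BBBKKKBBB
BBBBBBBBG
BKBBBBBBB
BBBBBBBBB
After op 7 paint(2,3,R):
BBGBBBBBB
BBGKKKBBB
BBGRKKBBB
BBBKKKYBB
BBBKKKBBB
BBBBBBBBG
BKBBBBBBB
BBBBBBBBB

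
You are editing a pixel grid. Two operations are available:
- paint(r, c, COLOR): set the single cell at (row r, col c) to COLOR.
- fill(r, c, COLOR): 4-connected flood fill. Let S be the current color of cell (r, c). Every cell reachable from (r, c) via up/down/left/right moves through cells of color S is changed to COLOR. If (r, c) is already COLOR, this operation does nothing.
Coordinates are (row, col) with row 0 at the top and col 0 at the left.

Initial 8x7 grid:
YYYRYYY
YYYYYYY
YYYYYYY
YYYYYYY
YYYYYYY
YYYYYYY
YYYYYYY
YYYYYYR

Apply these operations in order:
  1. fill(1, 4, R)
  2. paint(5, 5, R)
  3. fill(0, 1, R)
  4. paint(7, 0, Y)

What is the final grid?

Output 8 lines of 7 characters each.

Answer: RRRRRRR
RRRRRRR
RRRRRRR
RRRRRRR
RRRRRRR
RRRRRRR
RRRRRRR
YRRRRRR

Derivation:
After op 1 fill(1,4,R) [54 cells changed]:
RRRRRRR
RRRRRRR
RRRRRRR
RRRRRRR
RRRRRRR
RRRRRRR
RRRRRRR
RRRRRRR
After op 2 paint(5,5,R):
RRRRRRR
RRRRRRR
RRRRRRR
RRRRRRR
RRRRRRR
RRRRRRR
RRRRRRR
RRRRRRR
After op 3 fill(0,1,R) [0 cells changed]:
RRRRRRR
RRRRRRR
RRRRRRR
RRRRRRR
RRRRRRR
RRRRRRR
RRRRRRR
RRRRRRR
After op 4 paint(7,0,Y):
RRRRRRR
RRRRRRR
RRRRRRR
RRRRRRR
RRRRRRR
RRRRRRR
RRRRRRR
YRRRRRR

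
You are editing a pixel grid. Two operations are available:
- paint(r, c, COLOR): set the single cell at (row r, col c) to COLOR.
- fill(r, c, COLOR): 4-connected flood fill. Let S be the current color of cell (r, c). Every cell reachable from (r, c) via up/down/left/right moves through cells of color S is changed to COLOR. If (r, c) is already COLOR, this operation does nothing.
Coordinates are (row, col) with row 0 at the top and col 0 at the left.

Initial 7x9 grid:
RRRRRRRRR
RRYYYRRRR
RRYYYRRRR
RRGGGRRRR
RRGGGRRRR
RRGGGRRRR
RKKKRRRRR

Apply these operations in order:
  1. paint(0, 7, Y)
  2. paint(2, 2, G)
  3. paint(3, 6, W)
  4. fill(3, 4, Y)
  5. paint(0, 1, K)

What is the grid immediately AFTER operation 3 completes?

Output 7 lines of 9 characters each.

Answer: RRRRRRRYR
RRYYYRRRR
RRGYYRRRR
RRGGGRWRR
RRGGGRRRR
RRGGGRRRR
RKKKRRRRR

Derivation:
After op 1 paint(0,7,Y):
RRRRRRRYR
RRYYYRRRR
RRYYYRRRR
RRGGGRRRR
RRGGGRRRR
RRGGGRRRR
RKKKRRRRR
After op 2 paint(2,2,G):
RRRRRRRYR
RRYYYRRRR
RRGYYRRRR
RRGGGRRRR
RRGGGRRRR
RRGGGRRRR
RKKKRRRRR
After op 3 paint(3,6,W):
RRRRRRRYR
RRYYYRRRR
RRGYYRRRR
RRGGGRWRR
RRGGGRRRR
RRGGGRRRR
RKKKRRRRR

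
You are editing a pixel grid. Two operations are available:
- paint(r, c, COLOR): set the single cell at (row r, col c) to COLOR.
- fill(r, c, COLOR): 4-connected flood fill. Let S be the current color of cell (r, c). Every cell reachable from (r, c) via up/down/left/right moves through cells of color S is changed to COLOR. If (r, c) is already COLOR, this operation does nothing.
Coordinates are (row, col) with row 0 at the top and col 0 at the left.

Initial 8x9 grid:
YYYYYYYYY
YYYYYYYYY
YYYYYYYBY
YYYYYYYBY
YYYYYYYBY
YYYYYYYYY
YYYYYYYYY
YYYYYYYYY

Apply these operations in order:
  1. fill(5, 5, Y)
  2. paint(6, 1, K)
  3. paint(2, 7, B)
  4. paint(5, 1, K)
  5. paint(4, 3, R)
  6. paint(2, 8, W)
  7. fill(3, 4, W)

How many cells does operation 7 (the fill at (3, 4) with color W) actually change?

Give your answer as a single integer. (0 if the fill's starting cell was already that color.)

After op 1 fill(5,5,Y) [0 cells changed]:
YYYYYYYYY
YYYYYYYYY
YYYYYYYBY
YYYYYYYBY
YYYYYYYBY
YYYYYYYYY
YYYYYYYYY
YYYYYYYYY
After op 2 paint(6,1,K):
YYYYYYYYY
YYYYYYYYY
YYYYYYYBY
YYYYYYYBY
YYYYYYYBY
YYYYYYYYY
YKYYYYYYY
YYYYYYYYY
After op 3 paint(2,7,B):
YYYYYYYYY
YYYYYYYYY
YYYYYYYBY
YYYYYYYBY
YYYYYYYBY
YYYYYYYYY
YKYYYYYYY
YYYYYYYYY
After op 4 paint(5,1,K):
YYYYYYYYY
YYYYYYYYY
YYYYYYYBY
YYYYYYYBY
YYYYYYYBY
YKYYYYYYY
YKYYYYYYY
YYYYYYYYY
After op 5 paint(4,3,R):
YYYYYYYYY
YYYYYYYYY
YYYYYYYBY
YYYYYYYBY
YYYRYYYBY
YKYYYYYYY
YKYYYYYYY
YYYYYYYYY
After op 6 paint(2,8,W):
YYYYYYYYY
YYYYYYYYY
YYYYYYYBW
YYYYYYYBY
YYYRYYYBY
YKYYYYYYY
YKYYYYYYY
YYYYYYYYY
After op 7 fill(3,4,W) [65 cells changed]:
WWWWWWWWW
WWWWWWWWW
WWWWWWWBW
WWWWWWWBW
WWWRWWWBW
WKWWWWWWW
WKWWWWWWW
WWWWWWWWW

Answer: 65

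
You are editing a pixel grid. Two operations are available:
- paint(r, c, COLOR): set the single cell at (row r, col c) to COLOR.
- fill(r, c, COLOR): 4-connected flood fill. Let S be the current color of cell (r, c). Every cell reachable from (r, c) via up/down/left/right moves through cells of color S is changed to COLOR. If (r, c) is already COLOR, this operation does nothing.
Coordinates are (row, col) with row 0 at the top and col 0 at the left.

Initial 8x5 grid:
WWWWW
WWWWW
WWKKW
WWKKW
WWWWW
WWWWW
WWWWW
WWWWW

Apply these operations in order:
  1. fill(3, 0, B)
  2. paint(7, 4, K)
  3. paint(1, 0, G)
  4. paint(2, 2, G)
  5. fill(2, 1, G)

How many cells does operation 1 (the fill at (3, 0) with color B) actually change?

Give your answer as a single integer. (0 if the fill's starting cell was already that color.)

After op 1 fill(3,0,B) [36 cells changed]:
BBBBB
BBBBB
BBKKB
BBKKB
BBBBB
BBBBB
BBBBB
BBBBB

Answer: 36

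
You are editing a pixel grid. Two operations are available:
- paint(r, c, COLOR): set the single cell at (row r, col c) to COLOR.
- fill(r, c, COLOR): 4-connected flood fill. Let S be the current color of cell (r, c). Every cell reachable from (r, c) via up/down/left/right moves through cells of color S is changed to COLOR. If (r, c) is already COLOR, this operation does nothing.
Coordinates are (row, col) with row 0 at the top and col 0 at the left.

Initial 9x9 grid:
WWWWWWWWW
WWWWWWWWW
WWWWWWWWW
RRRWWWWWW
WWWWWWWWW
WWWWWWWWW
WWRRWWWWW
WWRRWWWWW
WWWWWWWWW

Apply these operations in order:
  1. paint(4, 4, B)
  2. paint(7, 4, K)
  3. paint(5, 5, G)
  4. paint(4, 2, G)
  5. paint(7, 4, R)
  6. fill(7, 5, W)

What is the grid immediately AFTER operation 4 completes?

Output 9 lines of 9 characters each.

Answer: WWWWWWWWW
WWWWWWWWW
WWWWWWWWW
RRRWWWWWW
WWGWBWWWW
WWWWWGWWW
WWRRWWWWW
WWRRKWWWW
WWWWWWWWW

Derivation:
After op 1 paint(4,4,B):
WWWWWWWWW
WWWWWWWWW
WWWWWWWWW
RRRWWWWWW
WWWWBWWWW
WWWWWWWWW
WWRRWWWWW
WWRRWWWWW
WWWWWWWWW
After op 2 paint(7,4,K):
WWWWWWWWW
WWWWWWWWW
WWWWWWWWW
RRRWWWWWW
WWWWBWWWW
WWWWWWWWW
WWRRWWWWW
WWRRKWWWW
WWWWWWWWW
After op 3 paint(5,5,G):
WWWWWWWWW
WWWWWWWWW
WWWWWWWWW
RRRWWWWWW
WWWWBWWWW
WWWWWGWWW
WWRRWWWWW
WWRRKWWWW
WWWWWWWWW
After op 4 paint(4,2,G):
WWWWWWWWW
WWWWWWWWW
WWWWWWWWW
RRRWWWWWW
WWGWBWWWW
WWWWWGWWW
WWRRWWWWW
WWRRKWWWW
WWWWWWWWW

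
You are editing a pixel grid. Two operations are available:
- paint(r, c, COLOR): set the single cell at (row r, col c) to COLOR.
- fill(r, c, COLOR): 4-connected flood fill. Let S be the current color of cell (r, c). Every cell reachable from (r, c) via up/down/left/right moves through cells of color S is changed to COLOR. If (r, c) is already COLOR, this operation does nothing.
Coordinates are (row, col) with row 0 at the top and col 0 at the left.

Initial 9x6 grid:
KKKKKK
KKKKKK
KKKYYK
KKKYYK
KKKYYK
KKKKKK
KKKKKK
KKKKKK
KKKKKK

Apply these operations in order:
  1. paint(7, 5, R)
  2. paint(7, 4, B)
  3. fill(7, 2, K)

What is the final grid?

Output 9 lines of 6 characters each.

After op 1 paint(7,5,R):
KKKKKK
KKKKKK
KKKYYK
KKKYYK
KKKYYK
KKKKKK
KKKKKK
KKKKKR
KKKKKK
After op 2 paint(7,4,B):
KKKKKK
KKKKKK
KKKYYK
KKKYYK
KKKYYK
KKKKKK
KKKKKK
KKKKBR
KKKKKK
After op 3 fill(7,2,K) [0 cells changed]:
KKKKKK
KKKKKK
KKKYYK
KKKYYK
KKKYYK
KKKKKK
KKKKKK
KKKKBR
KKKKKK

Answer: KKKKKK
KKKKKK
KKKYYK
KKKYYK
KKKYYK
KKKKKK
KKKKKK
KKKKBR
KKKKKK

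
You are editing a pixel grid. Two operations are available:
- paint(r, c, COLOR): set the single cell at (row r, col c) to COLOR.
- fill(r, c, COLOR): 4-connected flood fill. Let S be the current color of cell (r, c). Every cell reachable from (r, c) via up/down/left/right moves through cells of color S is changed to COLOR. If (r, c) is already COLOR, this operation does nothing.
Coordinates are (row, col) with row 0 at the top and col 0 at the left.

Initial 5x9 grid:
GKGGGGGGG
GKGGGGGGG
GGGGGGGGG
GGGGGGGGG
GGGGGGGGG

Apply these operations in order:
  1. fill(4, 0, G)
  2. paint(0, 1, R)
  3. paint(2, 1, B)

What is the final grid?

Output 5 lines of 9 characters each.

Answer: GRGGGGGGG
GKGGGGGGG
GBGGGGGGG
GGGGGGGGG
GGGGGGGGG

Derivation:
After op 1 fill(4,0,G) [0 cells changed]:
GKGGGGGGG
GKGGGGGGG
GGGGGGGGG
GGGGGGGGG
GGGGGGGGG
After op 2 paint(0,1,R):
GRGGGGGGG
GKGGGGGGG
GGGGGGGGG
GGGGGGGGG
GGGGGGGGG
After op 3 paint(2,1,B):
GRGGGGGGG
GKGGGGGGG
GBGGGGGGG
GGGGGGGGG
GGGGGGGGG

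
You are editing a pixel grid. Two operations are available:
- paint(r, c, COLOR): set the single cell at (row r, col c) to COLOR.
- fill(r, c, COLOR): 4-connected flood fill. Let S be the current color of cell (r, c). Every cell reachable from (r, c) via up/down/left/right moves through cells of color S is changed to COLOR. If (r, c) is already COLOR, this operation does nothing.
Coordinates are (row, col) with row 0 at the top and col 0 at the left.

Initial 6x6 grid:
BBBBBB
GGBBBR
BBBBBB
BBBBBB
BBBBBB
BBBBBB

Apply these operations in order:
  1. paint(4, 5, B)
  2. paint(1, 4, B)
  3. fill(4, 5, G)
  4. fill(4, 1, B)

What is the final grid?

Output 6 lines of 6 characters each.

Answer: BBBBBB
BBBBBR
BBBBBB
BBBBBB
BBBBBB
BBBBBB

Derivation:
After op 1 paint(4,5,B):
BBBBBB
GGBBBR
BBBBBB
BBBBBB
BBBBBB
BBBBBB
After op 2 paint(1,4,B):
BBBBBB
GGBBBR
BBBBBB
BBBBBB
BBBBBB
BBBBBB
After op 3 fill(4,5,G) [33 cells changed]:
GGGGGG
GGGGGR
GGGGGG
GGGGGG
GGGGGG
GGGGGG
After op 4 fill(4,1,B) [35 cells changed]:
BBBBBB
BBBBBR
BBBBBB
BBBBBB
BBBBBB
BBBBBB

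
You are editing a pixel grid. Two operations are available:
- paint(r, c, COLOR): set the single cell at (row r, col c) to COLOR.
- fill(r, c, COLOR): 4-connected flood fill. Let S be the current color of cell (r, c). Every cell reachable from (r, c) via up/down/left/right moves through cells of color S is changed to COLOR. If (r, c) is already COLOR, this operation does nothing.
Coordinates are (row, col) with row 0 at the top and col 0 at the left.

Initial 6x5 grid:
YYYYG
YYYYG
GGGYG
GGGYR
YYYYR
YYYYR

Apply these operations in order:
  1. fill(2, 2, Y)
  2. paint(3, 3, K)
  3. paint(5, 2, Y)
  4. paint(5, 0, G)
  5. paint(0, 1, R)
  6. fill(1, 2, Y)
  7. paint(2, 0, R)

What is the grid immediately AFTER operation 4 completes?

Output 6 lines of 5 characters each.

Answer: YYYYG
YYYYG
YYYYG
YYYKR
YYYYR
GYYYR

Derivation:
After op 1 fill(2,2,Y) [6 cells changed]:
YYYYG
YYYYG
YYYYG
YYYYR
YYYYR
YYYYR
After op 2 paint(3,3,K):
YYYYG
YYYYG
YYYYG
YYYKR
YYYYR
YYYYR
After op 3 paint(5,2,Y):
YYYYG
YYYYG
YYYYG
YYYKR
YYYYR
YYYYR
After op 4 paint(5,0,G):
YYYYG
YYYYG
YYYYG
YYYKR
YYYYR
GYYYR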